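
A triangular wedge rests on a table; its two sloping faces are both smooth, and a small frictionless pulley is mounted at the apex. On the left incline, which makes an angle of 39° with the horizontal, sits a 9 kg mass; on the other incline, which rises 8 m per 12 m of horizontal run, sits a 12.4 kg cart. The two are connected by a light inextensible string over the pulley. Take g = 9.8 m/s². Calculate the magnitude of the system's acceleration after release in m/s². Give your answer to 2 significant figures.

0.56 m/s²

Resolve each weight along its own incline: the 9 kg mass has component 9 × 9.8 × sin 39° = 55.506 N down its slope, and the 12.4 kg mass has 12.4 × 9.8 × sin 33.69° = 67.407 N down its slope.
The 12.4 kg side's 67.407 N exceeds the other side's 55.506 N, so that mass slides down and the 9 kg mass slides up. Taking that direction as positive, Newton's second law for the whole system gives 67.407 − 55.506 = (9 + 12.4) a, so a = 11.901 / 21.4 = 0.5561 m/s².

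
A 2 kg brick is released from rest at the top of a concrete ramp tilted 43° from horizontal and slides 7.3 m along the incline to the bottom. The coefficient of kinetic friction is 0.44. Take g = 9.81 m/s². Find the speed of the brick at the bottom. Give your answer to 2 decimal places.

The weight component along the incline is mg sin 43° = 13.381 N and the normal force is N = mg cos 43° = 14.349 N.
Friction up the slope is f = μN = 0.44 × 14.349 = 6.314 N, so the net downslope force is 13.381 − 6.314 = 7.067 N and a = 7.067 / 2 = 3.5335 m/s².
Starting from rest over a distance of 7.3 m, v² = 2aL = 2 × 3.5335 × 7.3 = 51.5891, so v = 7.1826 m/s.

7.18 m/s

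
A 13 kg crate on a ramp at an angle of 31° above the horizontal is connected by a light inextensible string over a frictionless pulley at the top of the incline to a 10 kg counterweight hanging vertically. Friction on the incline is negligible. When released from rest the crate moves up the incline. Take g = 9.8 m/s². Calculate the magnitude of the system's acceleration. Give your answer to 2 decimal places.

For the crate on the incline: the weight component along the slope is m₁g sin 31° = 13 × 9.8 × 0.5150 = 65.611 N and the normal force is N = m₁g cos 31° = 109.203 N.
Newton's second law for the crate (up-slope positive): T − 65.611 = 13 a. For the hanging counterweight (downward positive): 10 × 9.8 − T = 10 a.
Adding the two equations eliminates T: 32.389 = 23 a, so a = 1.4082 m/s².

1.41 m/s²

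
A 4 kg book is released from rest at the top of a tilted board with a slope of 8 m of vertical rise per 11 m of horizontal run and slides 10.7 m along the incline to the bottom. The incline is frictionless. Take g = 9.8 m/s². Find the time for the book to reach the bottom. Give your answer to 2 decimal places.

The weight component along the incline is mg sin 36.03° = 23.056 N and the normal force is N = mg cos 36.03° = 31.702 N.
With no friction, a = g sin 36.03° = 5.7641 m/s².
Starting from rest, L = ½at², so t = √(2L/a) = √(2 × 10.7 / 5.7641) = 1.9268 s.

1.93 s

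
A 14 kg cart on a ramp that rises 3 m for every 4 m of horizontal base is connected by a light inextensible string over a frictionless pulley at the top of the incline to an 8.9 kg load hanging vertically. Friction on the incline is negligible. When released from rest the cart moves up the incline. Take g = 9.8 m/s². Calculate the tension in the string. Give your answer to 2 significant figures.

For the cart on the incline: the weight component along the slope is m₁g sin 36.87° = 14 × 9.8 × 0.6000 = 82.320 N and the normal force is N = m₁g cos 36.87° = 109.760 N.
Newton's second law for the cart (up-slope positive): T − 82.320 = 14 a. For the hanging load (downward positive): 8.9 × 9.8 − T = 8.9 a.
Adding the two equations eliminates T: 4.900 = 22.9 a, so a = 0.2140 m/s².
Then from the hanging load's equation, T = 8.9 × (9.8 − 0.2140) = 85.315 N.

85 N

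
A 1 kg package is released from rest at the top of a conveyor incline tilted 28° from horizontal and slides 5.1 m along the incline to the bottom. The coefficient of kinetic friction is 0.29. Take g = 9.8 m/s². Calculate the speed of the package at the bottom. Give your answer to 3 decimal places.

The weight component along the incline is mg sin 28° = 4.601 N and the normal force is N = mg cos 28° = 8.653 N.
Friction up the slope is f = μN = 0.29 × 8.653 = 2.509 N, so the net downslope force is 4.601 − 2.509 = 2.092 N and a = 2.092 / 1 = 2.0920 m/s².
Starting from rest over a distance of 5.1 m, v² = 2aL = 2 × 2.0920 × 5.1 = 21.3384, so v = 4.6194 m/s.

4.619 m/s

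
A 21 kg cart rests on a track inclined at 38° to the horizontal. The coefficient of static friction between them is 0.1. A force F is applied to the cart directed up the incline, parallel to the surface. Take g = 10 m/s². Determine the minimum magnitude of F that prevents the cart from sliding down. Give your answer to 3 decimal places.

The normal force is N = mg cos 38° = 165.482 N. With F at its minimum the cart is on the verge of sliding down, so static friction is at its maximum μ_s N = 0.1 × 165.482 = 16.548 N and acts up the slope.
Equilibrium along the incline: F + μ_s N = mg sin 38°, so F = 129.289 − 16.548 = 112.741 N.

112.741 N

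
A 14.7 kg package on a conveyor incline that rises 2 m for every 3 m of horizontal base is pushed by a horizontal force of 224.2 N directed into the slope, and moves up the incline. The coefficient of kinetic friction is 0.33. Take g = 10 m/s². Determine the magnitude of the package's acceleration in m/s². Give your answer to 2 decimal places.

The horizontal push has components F cos 33.69° = 224.2 × 0.8321 = 186.557 N up the incline and F sin 33.69° = 224.2 × 0.5547 = 124.364 N pressing into the surface.
The normal force is therefore N = mg cos 33.69° + F sin 33.69° = 122.319 + 124.364 = 246.683 N, and kinetic friction down the slope is μN = 0.33 × 246.683 = 81.405 N.
Along the incline: F cos 33.69° − mg sin 33.69° − μN = ma, so 186.557 − 81.541 − 81.405 = 14.7 a, giving a = 1.6062 m/s².

1.61 m/s²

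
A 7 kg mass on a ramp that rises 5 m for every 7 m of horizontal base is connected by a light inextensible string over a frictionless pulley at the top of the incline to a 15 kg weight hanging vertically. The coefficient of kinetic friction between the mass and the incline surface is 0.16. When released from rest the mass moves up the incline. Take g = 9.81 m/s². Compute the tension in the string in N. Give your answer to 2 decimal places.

80.13 N

For the mass on the incline: the weight component along the slope is m₁g sin 35.54° = 7 × 9.81 × 0.5812 = 39.911 N and the normal force is N = m₁g cos 35.54° = 55.879 N.
Kinetic friction opposes the mass's motion up the incline: f = μN = 0.16 × 55.879 = 8.941 N acting down the slope.
Newton's second law for the mass (up-slope positive): T − 39.911 − 8.941 = 7 a. For the hanging weight (downward positive): 15 × 9.81 − T = 15 a.
Adding the two equations eliminates T: 98.298 = 22 a, so a = 4.4681 m/s².
Then from the hanging weight's equation, T = 15 × (9.81 − 4.4681) = 80.129 N.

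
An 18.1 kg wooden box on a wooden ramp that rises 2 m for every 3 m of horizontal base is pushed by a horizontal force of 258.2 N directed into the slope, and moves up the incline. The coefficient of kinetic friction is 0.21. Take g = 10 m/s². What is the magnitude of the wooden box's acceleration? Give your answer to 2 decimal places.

2.91 m/s²

The horizontal push has components F cos 33.69° = 258.2 × 0.8321 = 214.848 N up the incline and F sin 33.69° = 258.2 × 0.5547 = 143.224 N pressing into the surface.
The normal force is therefore N = mg cos 33.69° + F sin 33.69° = 150.610 + 143.224 = 293.834 N, and kinetic friction down the slope is μN = 0.21 × 293.834 = 61.705 N.
Along the incline: F cos 33.69° − mg sin 33.69° − μN = ma, so 214.848 − 100.401 − 61.705 = 18.1 a, giving a = 2.9139 m/s².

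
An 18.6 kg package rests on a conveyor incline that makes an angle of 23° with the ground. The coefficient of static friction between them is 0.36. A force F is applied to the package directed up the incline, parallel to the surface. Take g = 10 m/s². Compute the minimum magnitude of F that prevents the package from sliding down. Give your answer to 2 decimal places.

11.04 N

The normal force is N = mg cos 23° = 171.214 N. With F at its minimum the package is on the verge of sliding down, so static friction is at its maximum μ_s N = 0.36 × 171.214 = 61.637 N and acts up the slope.
Equilibrium along the incline: F + μ_s N = mg sin 23°, so F = 72.676 − 61.637 = 11.039 N.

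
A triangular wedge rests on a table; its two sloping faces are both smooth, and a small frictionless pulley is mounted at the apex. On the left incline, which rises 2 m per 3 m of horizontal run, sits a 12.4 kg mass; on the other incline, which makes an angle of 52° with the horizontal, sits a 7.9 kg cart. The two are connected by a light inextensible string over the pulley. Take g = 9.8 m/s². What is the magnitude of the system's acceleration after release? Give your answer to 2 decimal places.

0.32 m/s²

Resolve each weight along its own incline: the 12.4 kg mass has component 12.4 × 9.8 × sin 33.69° = 67.407 N down its slope, and the 7.9 kg mass has 7.9 × 9.8 × sin 52° = 61.008 N down its slope.
The 12.4 kg side's 67.407 N exceeds the other side's 61.008 N, so that mass slides down and the 7.9 kg mass slides up. Taking that direction as positive, Newton's second law for the whole system gives 67.407 − 61.008 = (12.4 + 7.9) a, so a = 6.399 / 20.3 = 0.3152 m/s².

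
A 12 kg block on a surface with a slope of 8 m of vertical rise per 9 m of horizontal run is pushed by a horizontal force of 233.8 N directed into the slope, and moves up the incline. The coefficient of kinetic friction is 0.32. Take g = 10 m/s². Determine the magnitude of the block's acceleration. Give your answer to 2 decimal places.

The horizontal push has components F cos 41.63° = 233.8 × 0.7474 = 174.742 N up the incline and F sin 41.63° = 233.8 × 0.6644 = 155.337 N pressing into the surface.
The normal force is therefore N = mg cos 41.63° + F sin 41.63° = 89.688 + 155.337 = 245.025 N, and kinetic friction down the slope is μN = 0.32 × 245.025 = 78.408 N.
Along the incline: F cos 41.63° − mg sin 41.63° − μN = ma, so 174.742 − 79.728 − 78.408 = 12 a, giving a = 1.3838 m/s².

1.38 m/s²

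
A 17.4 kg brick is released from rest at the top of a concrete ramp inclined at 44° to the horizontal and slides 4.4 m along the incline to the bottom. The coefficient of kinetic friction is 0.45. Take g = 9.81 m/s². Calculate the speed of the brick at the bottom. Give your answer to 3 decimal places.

The weight component along the incline is mg sin 44° = 118.574 N and the normal force is N = mg cos 44° = 122.787 N.
Friction up the slope is f = μN = 0.45 × 122.787 = 55.254 N, so the net downslope force is 118.574 − 55.254 = 63.320 N and a = 63.320 / 17.4 = 3.6391 m/s².
Starting from rest over a distance of 4.4 m, v² = 2aL = 2 × 3.6391 × 4.4 = 32.0241, so v = 5.6590 m/s.

5.659 m/s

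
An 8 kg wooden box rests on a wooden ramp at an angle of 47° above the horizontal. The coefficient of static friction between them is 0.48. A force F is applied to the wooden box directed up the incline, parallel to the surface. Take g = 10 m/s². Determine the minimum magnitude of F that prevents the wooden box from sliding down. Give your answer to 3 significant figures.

The normal force is N = mg cos 47° = 54.560 N. With F at its minimum the wooden box is on the verge of sliding down, so static friction is at its maximum μ_s N = 0.48 × 54.560 = 26.189 N and acts up the slope.
Equilibrium along the incline: F + μ_s N = mg sin 47°, so F = 58.508 − 26.189 = 32.319 N.

32.3 N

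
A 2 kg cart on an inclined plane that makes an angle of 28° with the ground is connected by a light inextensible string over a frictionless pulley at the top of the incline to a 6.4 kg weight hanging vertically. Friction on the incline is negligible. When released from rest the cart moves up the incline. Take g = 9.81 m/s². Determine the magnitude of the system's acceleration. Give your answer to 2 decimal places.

For the cart on the incline: the weight component along the slope is m₁g sin 28° = 2 × 9.81 × 0.4695 = 9.212 N and the normal force is N = m₁g cos 28° = 17.323 N.
Newton's second law for the cart (up-slope positive): T − 9.212 = 2 a. For the hanging weight (downward positive): 6.4 × 9.81 − T = 6.4 a.
Adding the two equations eliminates T: 53.572 = 8.4 a, so a = 6.3776 m/s².

6.38 m/s²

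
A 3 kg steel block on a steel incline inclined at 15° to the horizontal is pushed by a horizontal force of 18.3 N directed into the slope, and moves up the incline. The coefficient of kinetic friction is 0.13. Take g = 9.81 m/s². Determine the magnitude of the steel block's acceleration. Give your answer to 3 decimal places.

The horizontal push has components F cos 15° = 18.3 × 0.9659 = 17.676 N up the incline and F sin 15° = 18.3 × 0.2588 = 4.736 N pressing into the surface.
The normal force is therefore N = mg cos 15° + F sin 15° = 28.426 + 4.736 = 33.162 N, and kinetic friction down the slope is μN = 0.13 × 33.162 = 4.311 N.
Along the incline: F cos 15° − mg sin 15° − μN = ma, so 17.676 − 7.616 − 4.311 = 3 a, giving a = 1.9163 m/s².

1.916 m/s²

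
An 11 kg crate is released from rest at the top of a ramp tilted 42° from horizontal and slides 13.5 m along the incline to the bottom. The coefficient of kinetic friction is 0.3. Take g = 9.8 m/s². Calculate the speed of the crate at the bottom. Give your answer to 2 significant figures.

The weight component along the incline is mg sin 42° = 72.132 N and the normal force is N = mg cos 42° = 80.111 N.
Friction up the slope is f = μN = 0.3 × 80.111 = 24.033 N, so the net downslope force is 72.132 − 24.033 = 48.099 N and a = 48.099 / 11 = 4.3726 m/s².
Starting from rest over a distance of 13.5 m, v² = 2aL = 2 × 4.3726 × 13.5 = 118.0602, so v = 10.8656 m/s.

11 m/s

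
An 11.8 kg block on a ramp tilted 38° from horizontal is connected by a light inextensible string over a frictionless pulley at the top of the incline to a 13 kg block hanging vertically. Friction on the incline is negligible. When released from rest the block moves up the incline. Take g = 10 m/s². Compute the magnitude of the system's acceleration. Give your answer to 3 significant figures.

For the block on the incline: the weight component along the slope is m₁g sin 38° = 11.8 × 10 × 0.6157 = 72.653 N and the normal force is N = m₁g cos 38° = 92.985 N.
Newton's second law for the block (up-slope positive): T − 72.653 = 11.8 a. For the hanging block (downward positive): 13 × 10 − T = 13 a.
Adding the two equations eliminates T: 57.347 = 24.8 a, so a = 2.3124 m/s².

2.31 m/s²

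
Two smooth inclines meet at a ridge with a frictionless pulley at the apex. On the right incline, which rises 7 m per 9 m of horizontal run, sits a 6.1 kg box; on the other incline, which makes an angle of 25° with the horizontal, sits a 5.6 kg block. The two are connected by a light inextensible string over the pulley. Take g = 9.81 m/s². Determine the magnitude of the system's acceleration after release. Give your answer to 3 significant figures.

1.16 m/s²

Resolve each weight along its own incline: the 6.1 kg mass has component 6.1 × 9.81 × sin 37.87° = 36.739 N down its slope, and the 5.6 kg mass has 5.6 × 9.81 × sin 25° = 23.217 N down its slope.
The 6.1 kg side's 36.739 N exceeds the other side's 23.217 N, so that mass slides down and the 5.6 kg mass slides up. Taking that direction as positive, Newton's second law for the whole system gives 36.739 − 23.217 = (6.1 + 5.6) a, so a = 13.522 / 11.7 = 1.1557 m/s².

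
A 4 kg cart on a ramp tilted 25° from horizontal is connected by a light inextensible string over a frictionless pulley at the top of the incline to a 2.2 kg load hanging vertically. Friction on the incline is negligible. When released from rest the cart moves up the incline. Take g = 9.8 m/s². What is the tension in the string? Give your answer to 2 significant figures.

20 N

For the cart on the incline: the weight component along the slope is m₁g sin 25° = 4 × 9.8 × 0.4226 = 16.566 N and the normal force is N = m₁g cos 25° = 35.527 N.
Newton's second law for the cart (up-slope positive): T − 16.566 = 4 a. For the hanging load (downward positive): 2.2 × 9.8 − T = 2.2 a.
Adding the two equations eliminates T: 4.994 = 6.2 a, so a = 0.8055 m/s².
Then from the hanging load's equation, T = 2.2 × (9.8 − 0.8055) = 19.788 N.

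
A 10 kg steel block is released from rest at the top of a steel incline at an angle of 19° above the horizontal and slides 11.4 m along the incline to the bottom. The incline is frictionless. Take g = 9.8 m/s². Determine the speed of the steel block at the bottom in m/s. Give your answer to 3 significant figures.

8.53 m/s

The weight component along the incline is mg sin 19° = 31.906 N and the normal force is N = mg cos 19° = 92.661 N.
With no friction, a = g sin 19° = 3.1906 m/s².
Starting from rest over a distance of 11.4 m, v² = 2aL = 2 × 3.1906 × 11.4 = 72.7457, so v = 8.5291 m/s.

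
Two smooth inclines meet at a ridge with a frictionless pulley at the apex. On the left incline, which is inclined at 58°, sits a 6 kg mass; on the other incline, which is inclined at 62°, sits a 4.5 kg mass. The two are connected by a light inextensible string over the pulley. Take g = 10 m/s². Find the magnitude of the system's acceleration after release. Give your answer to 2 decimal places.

1.06 m/s²

Resolve each weight along its own incline: the 6 kg mass has component 6 × 10 × sin 58° = 50.883 N down its slope, and the 4.5 kg mass has 4.5 × 10 × sin 62° = 39.733 N down its slope.
The 6 kg side's 50.883 N exceeds the other side's 39.733 N, so that mass slides down and the 4.5 kg mass slides up. Taking that direction as positive, Newton's second law for the whole system gives 50.883 − 39.733 = (6 + 4.5) a, so a = 11.150 / 10.5 = 1.0619 m/s².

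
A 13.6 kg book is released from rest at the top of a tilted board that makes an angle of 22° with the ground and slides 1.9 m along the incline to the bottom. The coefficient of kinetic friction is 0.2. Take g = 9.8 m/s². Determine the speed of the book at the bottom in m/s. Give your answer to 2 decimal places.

2.65 m/s

The weight component along the incline is mg sin 22° = 49.928 N and the normal force is N = mg cos 22° = 123.575 N.
Friction up the slope is f = μN = 0.2 × 123.575 = 24.715 N, so the net downslope force is 49.928 − 24.715 = 25.213 N and a = 25.213 / 13.6 = 1.8539 m/s².
Starting from rest over a distance of 1.9 m, v² = 2aL = 2 × 1.8539 × 1.9 = 7.0448, so v = 2.6542 m/s.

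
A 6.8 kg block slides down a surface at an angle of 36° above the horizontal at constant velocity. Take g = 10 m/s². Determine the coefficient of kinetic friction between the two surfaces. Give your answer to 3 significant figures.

At constant velocity the net force along the incline is zero: mg sin 36° = μ mg cos 36°.
So μ = tan 36° = 0.5878 / 0.8090 = 0.7266.

0.727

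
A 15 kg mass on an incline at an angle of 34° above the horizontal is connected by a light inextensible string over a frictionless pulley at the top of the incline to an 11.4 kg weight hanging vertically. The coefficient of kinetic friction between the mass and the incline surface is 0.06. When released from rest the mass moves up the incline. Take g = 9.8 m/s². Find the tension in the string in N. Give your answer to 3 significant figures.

For the mass on the incline: the weight component along the slope is m₁g sin 34° = 15 × 9.8 × 0.5592 = 82.202 N and the normal force is N = m₁g cos 34° = 121.869 N.
Kinetic friction opposes the mass's motion up the incline: f = μN = 0.06 × 121.869 = 7.312 N acting down the slope.
Newton's second law for the mass (up-slope positive): T − 82.202 − 7.312 = 15 a. For the hanging weight (downward positive): 11.4 × 9.8 − T = 11.4 a.
Adding the two equations eliminates T: 22.206 = 26.4 a, so a = 0.8411 m/s².
Then from the hanging weight's equation, T = 11.4 × (9.8 − 0.8411) = 102.131 N.

102 N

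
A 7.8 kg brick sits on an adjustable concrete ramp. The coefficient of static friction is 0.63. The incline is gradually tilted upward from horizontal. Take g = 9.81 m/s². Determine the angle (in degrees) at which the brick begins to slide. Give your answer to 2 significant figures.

At the threshold of sliding, static friction is at its maximum μ_s N and exactly balances the weight component along the incline: mg sin θ = μ_s mg cos θ.
Hence tan θ = μ_s = 0.63, so θ = arctan(0.63) = 32.2109°.

32°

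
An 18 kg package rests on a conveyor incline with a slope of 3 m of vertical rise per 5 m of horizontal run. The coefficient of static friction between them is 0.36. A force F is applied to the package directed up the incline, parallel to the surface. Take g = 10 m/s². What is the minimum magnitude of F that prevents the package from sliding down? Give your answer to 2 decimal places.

The normal force is N = mg cos 30.96° = 154.349 N. With F at its minimum the package is on the verge of sliding down, so static friction is at its maximum μ_s N = 0.36 × 154.349 = 55.566 N and acts up the slope.
Equilibrium along the incline: F + μ_s N = mg sin 30.96°, so F = 92.609 − 55.566 = 37.043 N.

37.04 N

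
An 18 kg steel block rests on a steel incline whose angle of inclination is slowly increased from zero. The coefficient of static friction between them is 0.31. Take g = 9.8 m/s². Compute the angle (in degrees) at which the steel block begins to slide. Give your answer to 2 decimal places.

17.22°

At the threshold of sliding, static friction is at its maximum μ_s N and exactly balances the weight component along the incline: mg sin θ = μ_s mg cos θ.
Hence tan θ = μ_s = 0.31, so θ = arctan(0.31) = 17.2234°.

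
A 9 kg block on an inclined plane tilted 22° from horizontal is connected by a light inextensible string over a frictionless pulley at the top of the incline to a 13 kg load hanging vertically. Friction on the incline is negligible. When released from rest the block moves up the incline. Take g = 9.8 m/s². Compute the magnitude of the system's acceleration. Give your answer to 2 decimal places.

For the block on the incline: the weight component along the slope is m₁g sin 22° = 9 × 9.8 × 0.3746 = 33.040 N and the normal force is N = m₁g cos 22° = 81.778 N.
Newton's second law for the block (up-slope positive): T − 33.040 = 9 a. For the hanging load (downward positive): 13 × 9.8 − T = 13 a.
Adding the two equations eliminates T: 94.360 = 22 a, so a = 4.2891 m/s².

4.29 m/s²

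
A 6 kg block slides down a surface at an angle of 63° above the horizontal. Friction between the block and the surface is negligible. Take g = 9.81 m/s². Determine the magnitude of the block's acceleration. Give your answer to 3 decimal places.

8.741 m/s²

Resolving the weight along the incline: the component pulling the block down the slope is mg sin 63° = 6 × 9.81 × 0.8910 = 52.444 N, and the normal force is N = mg cos 63° = 6 × 9.81 × 0.4540 = 26.722 N.
With no friction the net force along the incline is 52.444 N, so a = g sin 63° = 52.444 / 6 = 8.7407 m/s².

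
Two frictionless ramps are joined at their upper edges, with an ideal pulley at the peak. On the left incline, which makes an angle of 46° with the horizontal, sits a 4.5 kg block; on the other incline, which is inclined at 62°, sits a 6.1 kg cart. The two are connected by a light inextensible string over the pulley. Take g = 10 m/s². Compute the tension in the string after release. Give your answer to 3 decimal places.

Resolve each weight along its own incline: the 4.5 kg mass has component 4.5 × 10 × sin 46° = 32.370 N down its slope, and the 6.1 kg mass has 6.1 × 10 × sin 62° = 53.860 N down its slope.
The 6.1 kg side's 53.860 N exceeds the other side's 32.370 N, so that mass slides down and the 4.5 kg mass slides up. Taking that direction as positive, Newton's second law for the whole system gives 53.860 − 32.370 = (4.5 + 6.1) a, so a = 21.490 / 10.6 = 2.0274 m/s².
For the 4.5 kg mass (up-slope positive): T − 32.370 = 4.5 × 2.0274, so T = 41.493 N.

41.493 N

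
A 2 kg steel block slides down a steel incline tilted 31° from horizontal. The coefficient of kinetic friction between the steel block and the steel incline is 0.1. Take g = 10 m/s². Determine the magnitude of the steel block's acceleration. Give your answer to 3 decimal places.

4.293 m/s²

Resolving the weight along the incline: the component pulling the steel block down the slope is mg sin 31° = 2 × 10 × 0.5150 = 10.300 N, and the normal force is N = mg cos 31° = 2 × 10 × 0.8572 = 17.144 N.
Kinetic friction acts up the slope with magnitude f = μN = 0.1 × 17.144 = 1.714 N.
Net force along the incline is 10.300 − 1.714 = 8.586 N, so a = 8.586 / 2 = 4.2930 m/s².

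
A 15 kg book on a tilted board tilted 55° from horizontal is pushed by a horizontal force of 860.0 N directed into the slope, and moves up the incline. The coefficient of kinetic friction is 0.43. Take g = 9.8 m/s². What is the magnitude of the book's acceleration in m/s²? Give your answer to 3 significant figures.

2.25 m/s²

The horizontal push has components F cos 55° = 860.0 × 0.5736 = 493.296 N up the incline and F sin 55° = 860.0 × 0.8192 = 704.512 N pressing into the surface.
The normal force is therefore N = mg cos 55° + F sin 55° = 84.319 + 704.512 = 788.831 N, and kinetic friction down the slope is μN = 0.43 × 788.831 = 339.197 N.
Along the incline: F cos 55° − mg sin 55° − μN = ma, so 493.296 − 120.422 − 339.197 = 15 a, giving a = 2.2451 m/s².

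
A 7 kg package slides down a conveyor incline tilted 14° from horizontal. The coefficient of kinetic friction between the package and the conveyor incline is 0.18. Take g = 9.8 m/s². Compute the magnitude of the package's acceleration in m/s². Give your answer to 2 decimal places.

0.66 m/s²

Resolving the weight along the incline: the component pulling the package down the slope is mg sin 14° = 7 × 9.8 × 0.2419 = 16.594 N, and the normal force is N = mg cos 14° = 7 × 9.8 × 0.9703 = 66.563 N.
Kinetic friction acts up the slope with magnitude f = μN = 0.18 × 66.563 = 11.981 N.
Net force along the incline is 16.594 − 11.981 = 4.613 N, so a = 4.613 / 7 = 0.6590 m/s².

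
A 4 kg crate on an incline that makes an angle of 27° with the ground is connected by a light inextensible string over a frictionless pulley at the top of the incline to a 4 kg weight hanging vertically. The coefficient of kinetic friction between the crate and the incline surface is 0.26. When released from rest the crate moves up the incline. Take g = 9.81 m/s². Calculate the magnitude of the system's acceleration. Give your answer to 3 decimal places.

For the crate on the incline: the weight component along the slope is m₁g sin 27° = 4 × 9.81 × 0.4540 = 17.815 N and the normal force is N = m₁g cos 27° = 34.963 N.
Kinetic friction opposes the crate's motion up the incline: f = μN = 0.26 × 34.963 = 9.090 N acting down the slope.
Newton's second law for the crate (up-slope positive): T − 17.815 − 9.090 = 4 a. For the hanging weight (downward positive): 4 × 9.81 − T = 4 a.
Adding the two equations eliminates T: 12.335 = 8 a, so a = 1.5419 m/s².

1.542 m/s²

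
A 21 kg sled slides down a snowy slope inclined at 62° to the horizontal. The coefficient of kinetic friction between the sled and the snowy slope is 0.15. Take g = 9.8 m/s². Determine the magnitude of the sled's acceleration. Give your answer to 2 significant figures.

8.0 m/s²

Resolving the weight along the incline: the component pulling the sled down the slope is mg sin 62° = 21 × 9.8 × 0.8829 = 181.701 N, and the normal force is N = mg cos 62° = 21 × 9.8 × 0.4695 = 96.623 N.
Kinetic friction acts up the slope with magnitude f = μN = 0.15 × 96.623 = 14.493 N.
Net force along the incline is 181.701 − 14.493 = 167.208 N, so a = 167.208 / 21 = 7.9623 m/s².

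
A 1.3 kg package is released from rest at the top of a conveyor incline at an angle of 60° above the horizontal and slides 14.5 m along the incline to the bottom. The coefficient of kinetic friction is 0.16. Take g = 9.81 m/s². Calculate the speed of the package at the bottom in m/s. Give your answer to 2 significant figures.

15 m/s

The weight component along the incline is mg sin 60° = 11.044 N and the normal force is N = mg cos 60° = 6.377 N.
Friction up the slope is f = μN = 0.16 × 6.377 = 1.020 N, so the net downslope force is 11.044 − 1.020 = 10.024 N and a = 10.024 / 1.3 = 7.7108 m/s².
Starting from rest over a distance of 14.5 m, v² = 2aL = 2 × 7.7108 × 14.5 = 223.6132, so v = 14.9537 m/s.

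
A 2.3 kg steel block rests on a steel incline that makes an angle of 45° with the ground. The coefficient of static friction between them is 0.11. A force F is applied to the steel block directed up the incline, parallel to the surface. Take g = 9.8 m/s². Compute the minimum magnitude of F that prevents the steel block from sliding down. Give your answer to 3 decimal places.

The normal force is N = mg cos 45° = 15.938 N. With F at its minimum the steel block is on the verge of sliding down, so static friction is at its maximum μ_s N = 0.11 × 15.938 = 1.753 N and acts up the slope.
Equilibrium along the incline: F + μ_s N = mg sin 45°, so F = 15.938 − 1.753 = 14.185 N.

14.185 N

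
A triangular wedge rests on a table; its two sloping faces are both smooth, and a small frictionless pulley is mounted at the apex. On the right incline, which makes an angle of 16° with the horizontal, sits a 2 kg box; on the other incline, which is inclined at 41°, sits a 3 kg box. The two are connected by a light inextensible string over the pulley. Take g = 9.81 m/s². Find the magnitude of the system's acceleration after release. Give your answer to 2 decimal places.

2.78 m/s²

Resolve each weight along its own incline: the 2 kg mass has component 2 × 9.81 × sin 16° = 5.408 N down its slope, and the 3 kg mass has 3 × 9.81 × sin 41° = 19.308 N down its slope.
The 3 kg side's 19.308 N exceeds the other side's 5.408 N, so that mass slides down and the 2 kg mass slides up. Taking that direction as positive, Newton's second law for the whole system gives 19.308 − 5.408 = (2 + 3) a, so a = 13.900 / 5 = 2.7800 m/s².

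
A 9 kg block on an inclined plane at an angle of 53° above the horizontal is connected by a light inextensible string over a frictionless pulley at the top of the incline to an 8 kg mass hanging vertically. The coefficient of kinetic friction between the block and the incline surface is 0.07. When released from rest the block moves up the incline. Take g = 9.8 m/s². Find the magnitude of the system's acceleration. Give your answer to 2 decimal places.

For the block on the incline: the weight component along the slope is m₁g sin 53° = 9 × 9.8 × 0.7986 = 70.437 N and the normal force is N = m₁g cos 53° = 53.080 N.
Kinetic friction opposes the block's motion up the incline: f = μN = 0.07 × 53.080 = 3.716 N acting down the slope.
Newton's second law for the block (up-slope positive): T − 70.437 − 3.716 = 9 a. For the hanging mass (downward positive): 8 × 9.8 − T = 8 a.
Adding the two equations eliminates T: 4.247 = 17 a, so a = 0.2498 m/s².

0.25 m/s²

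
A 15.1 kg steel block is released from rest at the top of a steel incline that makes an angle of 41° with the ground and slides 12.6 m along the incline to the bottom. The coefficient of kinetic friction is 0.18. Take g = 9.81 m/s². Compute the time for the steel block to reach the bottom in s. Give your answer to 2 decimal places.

The weight component along the incline is mg sin 41° = 97.183 N and the normal force is N = mg cos 41° = 111.796 N.
Friction up the slope is f = μN = 0.18 × 111.796 = 20.123 N, so the net downslope force is 97.183 − 20.123 = 77.060 N and a = 77.060 / 15.1 = 5.1033 m/s².
Starting from rest, L = ½at², so t = √(2L/a) = √(2 × 12.6 / 5.1033) = 2.2222 s.

2.22 s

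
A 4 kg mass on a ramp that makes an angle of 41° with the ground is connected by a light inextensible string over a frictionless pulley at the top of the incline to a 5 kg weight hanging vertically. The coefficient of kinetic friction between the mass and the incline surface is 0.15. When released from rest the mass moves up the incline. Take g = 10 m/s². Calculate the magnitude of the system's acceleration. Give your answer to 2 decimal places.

2.14 m/s²

For the mass on the incline: the weight component along the slope is m₁g sin 41° = 4 × 10 × 0.6561 = 26.244 N and the normal force is N = m₁g cos 41° = 30.188 N.
Kinetic friction opposes the mass's motion up the incline: f = μN = 0.15 × 30.188 = 4.528 N acting down the slope.
Newton's second law for the mass (up-slope positive): T − 26.244 − 4.528 = 4 a. For the hanging weight (downward positive): 5 × 10 − T = 5 a.
Adding the two equations eliminates T: 19.228 = 9 a, so a = 2.1364 m/s².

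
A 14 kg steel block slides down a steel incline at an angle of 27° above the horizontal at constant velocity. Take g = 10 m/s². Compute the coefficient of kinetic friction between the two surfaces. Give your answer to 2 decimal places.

At constant velocity the net force along the incline is zero: mg sin 27° = μ mg cos 27°.
So μ = tan 27° = 0.4540 / 0.8910 = 0.5095.

0.51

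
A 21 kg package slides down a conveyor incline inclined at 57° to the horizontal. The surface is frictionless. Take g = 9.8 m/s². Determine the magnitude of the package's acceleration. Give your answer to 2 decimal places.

Resolving the weight along the incline: the component pulling the package down the slope is mg sin 57° = 21 × 9.8 × 0.8387 = 172.604 N, and the normal force is N = mg cos 57° = 21 × 9.8 × 0.5446 = 112.079 N.
With no friction the net force along the incline is 172.604 N, so a = g sin 57° = 172.604 / 21 = 8.2192 m/s².

8.22 m/s²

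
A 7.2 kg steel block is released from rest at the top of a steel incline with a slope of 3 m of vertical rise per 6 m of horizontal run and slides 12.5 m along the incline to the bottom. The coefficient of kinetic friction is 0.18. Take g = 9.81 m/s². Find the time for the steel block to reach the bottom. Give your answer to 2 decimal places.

The weight component along the incline is mg sin 26.57° = 31.588 N and the normal force is N = mg cos 26.57° = 63.175 N.
Friction up the slope is f = μN = 0.18 × 63.175 = 11.371 N, so the net downslope force is 31.588 − 11.371 = 20.217 N and a = 20.217 / 7.2 = 2.8079 m/s².
Starting from rest, L = ½at², so t = √(2L/a) = √(2 × 12.5 / 2.8079) = 2.9839 s.

2.98 s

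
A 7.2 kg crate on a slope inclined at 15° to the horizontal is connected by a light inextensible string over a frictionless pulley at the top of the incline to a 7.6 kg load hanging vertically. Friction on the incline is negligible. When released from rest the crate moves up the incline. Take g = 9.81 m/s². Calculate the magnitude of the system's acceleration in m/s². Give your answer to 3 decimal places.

3.802 m/s²

For the crate on the incline: the weight component along the slope is m₁g sin 15° = 7.2 × 9.81 × 0.2588 = 18.280 N and the normal force is N = m₁g cos 15° = 68.225 N.
Newton's second law for the crate (up-slope positive): T − 18.280 = 7.2 a. For the hanging load (downward positive): 7.6 × 9.81 − T = 7.6 a.
Adding the two equations eliminates T: 56.276 = 14.8 a, so a = 3.8024 m/s².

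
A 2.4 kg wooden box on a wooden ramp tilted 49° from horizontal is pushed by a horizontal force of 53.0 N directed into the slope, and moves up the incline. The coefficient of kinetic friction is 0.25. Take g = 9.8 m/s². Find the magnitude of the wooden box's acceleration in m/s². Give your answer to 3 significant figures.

The horizontal push has components F cos 49° = 53.0 × 0.6561 = 34.773 N up the incline and F sin 49° = 53.0 × 0.7547 = 39.999 N pressing into the surface.
The normal force is therefore N = mg cos 49° + F sin 49° = 15.431 + 39.999 = 55.430 N, and kinetic friction down the slope is μN = 0.25 × 55.430 = 13.857 N.
Along the incline: F cos 49° − mg sin 49° − μN = ma, so 34.773 − 17.751 − 13.857 = 2.4 a, giving a = 1.3188 m/s².

1.32 m/s²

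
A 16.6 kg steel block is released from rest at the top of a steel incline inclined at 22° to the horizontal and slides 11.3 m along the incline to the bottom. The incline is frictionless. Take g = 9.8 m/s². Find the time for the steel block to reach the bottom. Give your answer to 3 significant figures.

2.48 s

The weight component along the incline is mg sin 22° = 60.941 N and the normal force is N = mg cos 22° = 150.834 N.
With no friction, a = g sin 22° = 3.6711 m/s².
Starting from rest, L = ½at², so t = √(2L/a) = √(2 × 11.3 / 3.6711) = 2.4812 s.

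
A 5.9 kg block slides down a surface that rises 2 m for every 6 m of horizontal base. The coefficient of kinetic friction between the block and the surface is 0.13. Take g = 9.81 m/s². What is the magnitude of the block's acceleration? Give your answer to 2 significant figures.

1.9 m/s²

Resolving the weight along the incline: the component pulling the block down the slope is mg sin 18.43° = 5.9 × 9.81 × 0.3162 = 18.301 N, and the normal force is N = mg cos 18.43° = 5.9 × 9.81 × 0.9487 = 54.910 N.
Kinetic friction acts up the slope with magnitude f = μN = 0.13 × 54.910 = 7.138 N.
Net force along the incline is 18.301 − 7.138 = 11.163 N, so a = 11.163 / 5.9 = 1.8920 m/s².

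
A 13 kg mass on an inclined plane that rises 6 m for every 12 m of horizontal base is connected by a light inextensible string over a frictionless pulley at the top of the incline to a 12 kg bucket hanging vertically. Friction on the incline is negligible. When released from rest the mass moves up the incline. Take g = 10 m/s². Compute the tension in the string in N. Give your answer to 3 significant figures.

90.3 N

For the mass on the incline: the weight component along the slope is m₁g sin 26.57° = 13 × 10 × 0.4472 = 58.136 N and the normal force is N = m₁g cos 26.57° = 116.276 N.
Newton's second law for the mass (up-slope positive): T − 58.136 = 13 a. For the hanging bucket (downward positive): 12 × 10 − T = 12 a.
Adding the two equations eliminates T: 61.864 = 25 a, so a = 2.4746 m/s².
Then from the hanging bucket's equation, T = 12 × (10 − 2.4746) = 90.305 N.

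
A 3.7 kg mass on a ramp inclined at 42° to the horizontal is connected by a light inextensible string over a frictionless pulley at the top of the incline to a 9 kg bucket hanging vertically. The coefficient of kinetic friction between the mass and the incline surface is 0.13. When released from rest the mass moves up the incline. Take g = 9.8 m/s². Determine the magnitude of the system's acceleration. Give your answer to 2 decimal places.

For the mass on the incline: the weight component along the slope is m₁g sin 42° = 3.7 × 9.8 × 0.6691 = 24.262 N and the normal force is N = m₁g cos 42° = 26.946 N.
Kinetic friction opposes the mass's motion up the incline: f = μN = 0.13 × 26.946 = 3.503 N acting down the slope.
Newton's second law for the mass (up-slope positive): T − 24.262 − 3.503 = 3.7 a. For the hanging bucket (downward positive): 9 × 9.8 − T = 9 a.
Adding the two equations eliminates T: 60.435 = 12.7 a, so a = 4.7587 m/s².

4.76 m/s²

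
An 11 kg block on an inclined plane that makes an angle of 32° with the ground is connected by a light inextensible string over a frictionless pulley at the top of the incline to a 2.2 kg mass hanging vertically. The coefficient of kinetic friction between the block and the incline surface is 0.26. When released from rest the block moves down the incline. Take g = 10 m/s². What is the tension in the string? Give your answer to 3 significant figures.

For the block on the incline: the weight component along the slope is m₁g sin 32° = 11 × 10 × 0.5299 = 58.289 N and the normal force is N = m₁g cos 32° = 93.285 N.
Kinetic friction opposes the block's motion down the incline: f = μN = 0.26 × 93.285 = 24.254 N acting up the slope.
Newton's second law for the block (down-slope positive): 58.289 − 24.254 − T = 11 a. For the hanging mass (upward positive): T − 2.2 × 10 = 2.2 a.
Adding the two equations eliminates T: 12.035 = 13.2 a, so a = 0.9117 m/s².
Then from the hanging mass's equation, T = 2.2 × (10 + 0.9117) = 24.006 N.

24.0 N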